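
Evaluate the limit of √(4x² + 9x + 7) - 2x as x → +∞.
As x → +∞: multiply by the conjugate to get (9x+7)/(√(4x²+9x+7)+2x); the denominator ~ 4x, so the limit is 9/4.
Limit = 9/4.

Final answer: 9/4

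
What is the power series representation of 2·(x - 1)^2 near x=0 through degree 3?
2·x^2 - 4·x + 2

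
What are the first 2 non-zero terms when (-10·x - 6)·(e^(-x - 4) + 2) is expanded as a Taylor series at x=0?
x·(-20 - 4·e^(-4)) - 12 - 6·e^(-4)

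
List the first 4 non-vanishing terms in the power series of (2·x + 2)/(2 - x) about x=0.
3·x^3/8 + 3·x^2/4 + 3·x/2 + 1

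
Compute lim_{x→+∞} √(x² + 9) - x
This is an ∞ − ∞ indeterminate form.
Multiply and divide by the conjugate √(x²+9) + x; the x² terms cancel, leaving 9/(√(x²+9)+x) → 0.
Limit = 0.

Final answer: 0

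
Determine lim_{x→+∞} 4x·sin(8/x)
As x → +∞: let u = 8/x → 0⁺; then 4·x·sin(8/x) = 4·8·sin(u)/u → 4·8·1 = 32.
Limit = 32.

Final answer: 32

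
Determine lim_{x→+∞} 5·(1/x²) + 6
Evaluate the dominant behaviour as x → +∞; each term tends to a finite value or vanishes.
Limit = 6.

Final answer: 6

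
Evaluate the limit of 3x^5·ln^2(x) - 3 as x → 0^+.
The product is a 0·∞ indeterminate form at x → 0⁺.
Rewrite the product as 3·ln^2(x) / x^(-5) and apply L'Hôpital, or use the standard hierarchy x^(-5) ≫ |ln x|^2 as x → 0⁺.
The indeterminate product → 0, so the limit = -3.

Final answer: -3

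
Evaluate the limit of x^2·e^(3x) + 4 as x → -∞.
The product is a 0·∞ indeterminate form at x → -∞.
Rewrite the product as x^2 / e^(-3x) (an ∞/∞ form) and apply L'Hôpital, or use the standard hierarchy e^(3|x|) ≫ |x^2| as x → -∞.
The indeterminate product → 0, so the limit = 4.

Final answer: 4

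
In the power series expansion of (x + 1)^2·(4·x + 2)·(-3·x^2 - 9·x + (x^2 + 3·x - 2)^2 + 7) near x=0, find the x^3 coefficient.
Expand to order 3: (x + 1)^2·(4·x + 2)·(-3·x^2 - 9·x + (x^2 + 3·x - 2)^2 + 7) = -138·x^3 - 54·x^2 + 46·x + 22 + O(x^4).
The coefficient of x^3 is -138.

Final answer: -138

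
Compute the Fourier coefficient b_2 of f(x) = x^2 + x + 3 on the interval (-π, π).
b_2 = (1/π) ∫_{-π}^{π} f(x)·sin(2x) dx.
Evaluate the integral (use parity and integration by parts as needed): b_2 = -1.

Final answer: -1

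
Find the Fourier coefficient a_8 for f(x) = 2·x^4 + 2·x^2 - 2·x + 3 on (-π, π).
a_8 = (1/π) ∫_{-π}^{π} f(x)·cos(8x) dx.
Evaluate the integral (use parity and integration by parts as needed): a_8 = 13/128 + π^2/4.

Final answer: 13/128 + π^2/4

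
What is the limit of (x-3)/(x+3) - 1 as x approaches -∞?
Evaluate the dominant behaviour as x → -∞; each term tends to a finite value or vanishes.
Limit = 0.

Final answer: 0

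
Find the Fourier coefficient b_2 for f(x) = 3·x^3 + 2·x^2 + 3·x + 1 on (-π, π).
b_2 = (1/π) ∫_{-π}^{π} f(x)·sin(2x) dx.
Evaluate the integral (use parity and integration by parts as needed): b_2 = 3/2 - 3·π^2.

Final answer: 3/2 - 3·π^2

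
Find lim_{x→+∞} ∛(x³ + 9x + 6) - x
This is an ∞ − ∞ indeterminate form.
Multiply by (A² + AB + B²)/(A² + AB + B²) where A = ∛(x³+9x + 6), B = x to use A³ − B³ = (A−B)(A²+AB+B²); the x³ terms cancel, leaving (9x + 6)/(A²+AB+B²) with denominator ~ 3x², so the limit is 0.
Limit = 0.

Final answer: 0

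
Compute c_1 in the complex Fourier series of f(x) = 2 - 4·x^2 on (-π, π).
Compute the real Fourier coefficients first: a_1 = 16, b_1 = 0.
Then c_1 = (a_1 − i·b_1)/2 = 8.

Final answer: 8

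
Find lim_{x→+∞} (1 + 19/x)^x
As x → +∞: this is the defining limit (1 + 19/x)^x → e^19.
Limit = e^(19).

Final answer: e^(19)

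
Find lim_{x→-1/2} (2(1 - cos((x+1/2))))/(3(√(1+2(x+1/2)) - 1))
Both numerator and denominator → 0 as x → -1/2; this is a 0/0 indeterminate form.
Expand each to leading order near x = -1/2: numerator ~ (x + 1/2)^2, denominator ~ 3·(x + 1/2).
The limit of the ratio is 0.

Final answer: 0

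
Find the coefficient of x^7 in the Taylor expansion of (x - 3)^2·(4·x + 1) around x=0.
Expand to order 7: (x - 3)^2·(4·x + 1) = 4·x^3 - 23·x^2 + 30·x + 9 + O(x^8).
The coefficient of x^7 is 0.

Final answer: 0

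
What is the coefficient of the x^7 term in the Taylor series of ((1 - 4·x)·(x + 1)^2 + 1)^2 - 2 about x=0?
Expand to order 7: ((1 - 4·x)·(x + 1)^2 + 1)^2 - 2 = 16·x^6 + 56·x^5 + 65·x^4 + 12·x^3 - 24·x^2 - 8·x + 2 + O(x^8).
The coefficient of x^7 is 0.

Final answer: 0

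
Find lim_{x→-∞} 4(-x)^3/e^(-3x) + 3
The quotient is an ∞/∞ indeterminate form as x → -∞.
Compare growth rates of the dominant terms (exponentials ≫ polynomials ≫ logarithms), or apply L'Hôpital's rule; the quotient → 0.
Adding the constant: 0 + 3 = 3. Limit = 3.

Final answer: 3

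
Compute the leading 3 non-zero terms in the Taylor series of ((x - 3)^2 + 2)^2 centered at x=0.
58·x^2 - 132·x + 121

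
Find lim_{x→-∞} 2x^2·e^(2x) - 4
The product is a 0·∞ indeterminate form at x → -∞.
Rewrite the product as 2x^2 / e^(-2x) (an ∞/∞ form) and apply L'Hôpital, or use the standard hierarchy e^(2|x|) ≫ |x^2| as x → -∞.
The indeterminate product → 0, so the limit = -4.

Final answer: -4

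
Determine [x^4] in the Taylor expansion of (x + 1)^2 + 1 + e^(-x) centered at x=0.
Expand to order 4: (x + 1)^2 + 1 + e^(-x) = x^4/24 - x^3/6 + 3·x^2/2 + x + 3 + O(x^5).
The coefficient of x^4 is 1/24.

Final answer: 1/24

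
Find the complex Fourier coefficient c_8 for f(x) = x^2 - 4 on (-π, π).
Compute the real Fourier coefficients first: a_8 = 1/16, b_8 = 0.
Then c_8 = (a_8 − i·b_8)/2 = 1/32.

Final answer: 1/32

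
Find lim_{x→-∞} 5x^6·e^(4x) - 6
The product is a 0·∞ indeterminate form at x → -∞.
Rewrite the product as 5x^6 / e^(-4x) (an ∞/∞ form) and apply L'Hôpital, or use the standard hierarchy e^(4|x|) ≫ |x^6| as x → -∞.
The indeterminate product → 0, so the limit = -6.

Final answer: -6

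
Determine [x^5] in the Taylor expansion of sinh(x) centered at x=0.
Expand to order 5: sinh(x) = x^5/120 + x^3/6 + x + O(x^6).
The coefficient of x^5 is 1/120.

Final answer: 1/120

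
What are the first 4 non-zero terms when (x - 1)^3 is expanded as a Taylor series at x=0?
x^3 - 3·x^2 + 3·x - 1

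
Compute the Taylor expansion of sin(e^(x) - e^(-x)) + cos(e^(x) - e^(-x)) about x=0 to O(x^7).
4·x^6/15 - 23·x^5/60 - x^3 - 2·x^2 + 2·x + 1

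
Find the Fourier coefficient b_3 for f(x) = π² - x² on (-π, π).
b_3 = (1/π) ∫_{-π}^{π} f(x)·sin(3x) dx.
Evaluate the integral (use parity and integration by parts as needed): b_3 = 0.

Final answer: 0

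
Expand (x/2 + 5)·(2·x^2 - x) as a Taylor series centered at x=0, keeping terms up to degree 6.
x^3 + 19·x^2/2 - 5·x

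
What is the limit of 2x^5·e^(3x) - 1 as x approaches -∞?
The product is a 0·∞ indeterminate form at x → -∞.
Rewrite the product as 2x^5 / e^(-3x) (an ∞/∞ form) and apply L'Hôpital, or use the standard hierarchy e^(3|x|) ≫ |x^5| as x → -∞.
The indeterminate product → 0, so the limit = -1.

Final answer: -1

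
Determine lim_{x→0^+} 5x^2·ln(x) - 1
The product is a 0·∞ indeterminate form at x → 0⁺.
Rewrite the product as 5·ln(x) / x^(-2) and apply L'Hôpital, or use the standard hierarchy x^(-2) ≫ |ln x| as x → 0⁺.
The indeterminate product → 0, so the limit = -1.

Final answer: -1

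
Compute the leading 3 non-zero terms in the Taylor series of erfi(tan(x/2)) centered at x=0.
17·x^5/(480·√(π)) + x^3/(6·√(π)) + x/√(π)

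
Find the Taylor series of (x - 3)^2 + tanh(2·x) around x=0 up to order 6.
64·x^5/15 - 8·x^3/3 + x^2 - 4·x + 9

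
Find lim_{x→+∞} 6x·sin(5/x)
As x → +∞: let u = 5/x → 0⁺; then 6·x·sin(5/x) = 6·5·sin(u)/u → 6·5·1 = 30.
Limit = 30.

Final answer: 30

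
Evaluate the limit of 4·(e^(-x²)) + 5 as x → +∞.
Evaluate the dominant behaviour as x → +∞; each term tends to a finite value or vanishes.
Limit = 5.

Final answer: 5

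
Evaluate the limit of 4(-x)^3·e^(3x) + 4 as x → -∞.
The product is a 0·∞ indeterminate form at x → -∞.
Rewrite the product as 4(-x)^3 / e^(-3x) (an ∞/∞ form) and apply L'Hôpital, or use the standard hierarchy e^(3|x|) ≫ |(-x)^3| as x → -∞.
The indeterminate product → 0, so the limit = 4.

Final answer: 4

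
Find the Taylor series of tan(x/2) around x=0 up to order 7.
17·x^7/40320 + x^5/240 + x^3/24 + x/2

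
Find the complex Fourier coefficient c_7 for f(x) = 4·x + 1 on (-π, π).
Compute the real Fourier coefficients first: a_7 = 0, b_7 = 8/7.
Then c_7 = (a_7 − i·b_7)/2 = -4·i/7.

Final answer: -4·i/7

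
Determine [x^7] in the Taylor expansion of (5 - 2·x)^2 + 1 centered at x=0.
Expand to order 7: (5 - 2·x)^2 + 1 = 4·x^2 - 20·x + 26 + O(x^8).
The coefficient of x^7 is 0.

Final answer: 0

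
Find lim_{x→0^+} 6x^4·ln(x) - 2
The product is a 0·∞ indeterminate form at x → 0⁺.
Rewrite the product as 6·ln(x) / x^(-4) and apply L'Hôpital, or use the standard hierarchy x^(-4) ≫ |ln x| as x → 0⁺.
The indeterminate product → 0, so the limit = -2.

Final answer: -2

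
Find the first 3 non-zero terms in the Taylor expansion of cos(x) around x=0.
x^4/24 - x^2/2 + 1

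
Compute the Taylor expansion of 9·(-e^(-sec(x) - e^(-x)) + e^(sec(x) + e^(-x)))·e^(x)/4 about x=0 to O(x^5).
x^4·(27·e^(-2)/16 + 27·e^(2)/16) + x^3·(-3·e^(2)/8 + 9·e^(-2)/8) + x^2·(-9·e^(-2)/4 + 9·e^(2)/4) - 9·x·e^(-2)/2 - 9·e^(-2)/4 + 9·e^(2)/4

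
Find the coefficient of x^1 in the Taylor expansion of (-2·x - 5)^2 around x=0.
Expand to order 1: (-2·x - 5)^2 = 20·x + 25 + O(x^2).
The coefficient of x^1 is 20.

Final answer: 20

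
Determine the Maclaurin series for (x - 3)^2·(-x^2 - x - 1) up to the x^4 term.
-x^4 + 5·x^3 - 4·x^2 - 3·x - 9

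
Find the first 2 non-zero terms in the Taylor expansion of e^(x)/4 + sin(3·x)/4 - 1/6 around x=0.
x + 1/12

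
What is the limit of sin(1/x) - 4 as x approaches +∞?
Evaluate the dominant behaviour as x → +∞; each term tends to a finite value or vanishes.
Limit = -4.

Final answer: -4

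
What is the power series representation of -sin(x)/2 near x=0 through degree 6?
-x^5/240 + x^3/12 - x/2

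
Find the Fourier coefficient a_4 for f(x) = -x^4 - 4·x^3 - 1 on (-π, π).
a_4 = (1/π) ∫_{-π}^{π} f(x)·cos(4x) dx.
Evaluate the integral (use parity and integration by parts as needed): a_4 = 3/16 - π^2/2.

Final answer: 3/16 - π^2/2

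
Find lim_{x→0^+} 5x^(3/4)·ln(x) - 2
The product is a 0·∞ indeterminate form at x → 0⁺.
Rewrite the product as 5·ln(x) / x^(-3/4) and apply L'Hôpital, or use the standard hierarchy x^(-3/4) ≫ |ln x| as x → 0⁺.
The indeterminate product → 0, so the limit = -2.

Final answer: -2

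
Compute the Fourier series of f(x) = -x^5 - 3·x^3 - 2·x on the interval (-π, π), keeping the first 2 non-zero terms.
(-208 - 2·π^4 + 34·π^2)·sin(x) + (-2·π^2 + 5 + π^4)·sin(2·x)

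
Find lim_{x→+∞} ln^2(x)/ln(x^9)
This is an ∞/∞ indeterminate form as x → +∞.
Write ln(x^9) = 9·ln(x), reducing the quotient to ln(x)/9 → ∞.
Limit = ∞.

Final answer: ∞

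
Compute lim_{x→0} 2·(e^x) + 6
Direct substitution at x = 0 gives 8.

Final answer: 8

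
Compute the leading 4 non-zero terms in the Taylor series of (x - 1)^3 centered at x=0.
x^3 - 3·x^2 + 3·x - 1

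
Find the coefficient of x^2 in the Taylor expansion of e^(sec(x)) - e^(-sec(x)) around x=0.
Expand to order 2: e^(sec(x)) - e^(-sec(x)) = x^2·(e^(-1)/2 + e/2) - e^(-1) + e + O(x^3).
The coefficient of x^2 is e^(-1)/2 + e/2.

Final answer: e^(-1)/2 + e/2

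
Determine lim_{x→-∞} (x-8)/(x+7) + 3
Evaluate the dominant behaviour as x → -∞; each term tends to a finite value or vanishes.
Limit = 4.

Final answer: 4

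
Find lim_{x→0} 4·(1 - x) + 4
Direct substitution at x = 0 gives 8.

Final answer: 8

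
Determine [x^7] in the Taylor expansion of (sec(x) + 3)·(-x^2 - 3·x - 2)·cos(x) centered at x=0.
Expand to order 7: (sec(x) + 3)·(-x^2 - 3·x - 2)·cos(x) = x^7/80 - 7·x^6/60 - 3·x^5/8 + 5·x^4/4 + 9·x^3/2 - x^2 - 12·x - 8 + O(x^8).
The coefficient of x^7 is 1/80.

Final answer: 1/80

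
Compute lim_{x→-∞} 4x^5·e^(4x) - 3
The product is a 0·∞ indeterminate form at x → -∞.
Rewrite the product as 4x^5 / e^(-4x) (an ∞/∞ form) and apply L'Hôpital, or use the standard hierarchy e^(4|x|) ≫ |x^5| as x → -∞.
The indeterminate product → 0, so the limit = -3.

Final answer: -3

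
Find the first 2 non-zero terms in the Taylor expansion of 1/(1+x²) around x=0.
1 - x^2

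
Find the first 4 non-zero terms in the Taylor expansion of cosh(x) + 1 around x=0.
x^6/720 + x^4/24 + x^2/2 + 2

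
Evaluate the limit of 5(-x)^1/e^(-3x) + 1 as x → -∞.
The quotient is an ∞/∞ indeterminate form as x → -∞.
Compare growth rates of the dominant terms (exponentials ≫ polynomials ≫ logarithms), or apply L'Hôpital's rule; the quotient → 0.
Adding the constant: 0 + 1 = 1. Limit = 1.

Final answer: 1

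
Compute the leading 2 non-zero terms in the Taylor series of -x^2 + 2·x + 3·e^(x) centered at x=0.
5·x + 3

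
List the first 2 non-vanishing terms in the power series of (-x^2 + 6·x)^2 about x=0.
-12·x^3 + 36·x^2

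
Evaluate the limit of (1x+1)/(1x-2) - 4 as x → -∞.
Evaluate the dominant behaviour as x → -∞; each term tends to a finite value or vanishes.
Limit = -3.

Final answer: -3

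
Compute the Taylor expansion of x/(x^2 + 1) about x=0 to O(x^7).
x^5 - x^3 + x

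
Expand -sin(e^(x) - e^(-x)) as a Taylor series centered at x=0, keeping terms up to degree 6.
23·x^5/60 + x^3 - 2·x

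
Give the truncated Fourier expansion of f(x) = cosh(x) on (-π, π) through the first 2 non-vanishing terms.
-cos(x)·sinh(π)/π + sinh(π)/π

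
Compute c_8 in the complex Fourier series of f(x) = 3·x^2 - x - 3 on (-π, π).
Compute the real Fourier coefficients first: a_8 = 3/16, b_8 = 1/4.
Then c_8 = (a_8 − i·b_8)/2 = 3/32 - i/8.

Final answer: 3/32 - i/8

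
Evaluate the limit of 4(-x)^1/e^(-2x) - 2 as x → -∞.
The quotient is an ∞/∞ indeterminate form as x → -∞.
Compare growth rates of the dominant terms (exponentials ≫ polynomials ≫ logarithms), or apply L'Hôpital's rule; the quotient → 0.
Adding the constant: 0 - 2 = -2. Limit = -2.

Final answer: -2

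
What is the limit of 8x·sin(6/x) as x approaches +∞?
As x → +∞: let u = 6/x → 0⁺; then 8·x·sin(6/x) = 8·6·sin(u)/u → 8·6·1 = 48.
Limit = 48.

Final answer: 48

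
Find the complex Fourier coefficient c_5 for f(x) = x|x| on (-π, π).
Compute the real Fourier coefficients first: a_5 = 0, b_5 = (-8 + 50·π^2)/(125·π).
Then c_5 = (a_5 − i·b_5)/2 = -i·π/5 + 4·i/(125·π).

Final answer: -i·π/5 + 4·i/(125·π)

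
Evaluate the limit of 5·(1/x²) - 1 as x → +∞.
Evaluate the dominant behaviour as x → +∞; each term tends to a finite value or vanishes.
Limit = -1.

Final answer: -1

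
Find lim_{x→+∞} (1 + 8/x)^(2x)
As x → +∞: write (1 + 8/x)^(2x) = ((1 + 8/x)^x)^2 → (e^8)^2 = e^16.
Limit = e^(16).

Final answer: e^(16)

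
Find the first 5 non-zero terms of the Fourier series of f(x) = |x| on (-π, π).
-4·cos(x)/π - 4·cos(3·x)/(9·π) - 4·cos(5·x)/(25·π) - 4·cos(7·x)/(49·π) + π/2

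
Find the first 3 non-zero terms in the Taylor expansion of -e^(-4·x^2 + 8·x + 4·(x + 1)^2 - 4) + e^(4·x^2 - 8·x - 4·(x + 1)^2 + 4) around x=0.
-262144·x^5/15 - 4096·x^3/3 - 32·x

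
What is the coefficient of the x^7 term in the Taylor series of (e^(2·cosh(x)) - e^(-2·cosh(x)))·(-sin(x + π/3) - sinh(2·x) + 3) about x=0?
Expand to order 7: (e^(2·cosh(x)) - e^(-2·cosh(x)))·(-sin(x + π/3) - sinh(2·x) + 3) = x^7·(-3341·e^(2)/2016 + 121·e^(-2)/2016) + x^6·(-27·√(3)·e^(-2)/160 - √(3)·e^(2)/1440 + 31·e^(-2)/120 + 91·e^(2)/120) + x^5·(-143·e^(2)/48 + e^(-2)/16) + x^4·(-√(3)·e^(2)/16 - 5·e^(-2)/4 + 23·√(3)·e^(-2)/48 + 7·e^(2)/4) + x^3·(-15·e^(2)/4 - 5·e^(-2)/4) + x^2·(-√(3)·e^(2)/4 - 3·√(3)·e^(-2)/4 + 3·e^(-2) + 3·e^(2)) + x·(-5·e^(2)/2 + 5·e^(-2)/2) - √(3)·e^(2)/2 - 3·e^(-2) + √(3)·e^(-2)/2 + 3·e^(2) + O(x^8).
The coefficient of x^7 is -3341·e^(2)/2016 + 121·e^(-2)/2016.

Final answer: -3341·e^(2)/2016 + 121·e^(-2)/2016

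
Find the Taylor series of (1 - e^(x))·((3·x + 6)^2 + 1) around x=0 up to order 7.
-667·x^7/5040 - 523·x^6/720 - 397·x^5/120 - 289·x^4/24 - 199·x^3/6 - 109·x^2/2 - 37·x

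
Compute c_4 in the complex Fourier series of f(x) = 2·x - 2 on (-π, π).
Compute the real Fourier coefficients first: a_4 = 0, b_4 = -1.
Then c_4 = (a_4 − i·b_4)/2 = i/2.

Final answer: i/2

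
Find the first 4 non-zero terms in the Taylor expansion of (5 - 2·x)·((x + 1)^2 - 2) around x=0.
-2·x^3 + x^2 + 12·x - 5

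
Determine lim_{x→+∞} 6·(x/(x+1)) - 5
Evaluate the dominant behaviour as x → +∞; each term tends to a finite value or vanishes.
Limit = 1.

Final answer: 1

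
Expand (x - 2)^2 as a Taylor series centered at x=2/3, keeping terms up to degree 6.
16/9 - 8·(x - 2/3)/3 + (x - 2/3)^2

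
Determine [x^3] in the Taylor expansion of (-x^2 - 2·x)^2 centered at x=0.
Expand to order 3: (-x^2 - 2·x)^2 = 4·x^3 + 4·x^2 + O(x^4).
The coefficient of x^3 is 4.

Final answer: 4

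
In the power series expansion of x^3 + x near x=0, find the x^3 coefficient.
Expand to order 3: x^3 + x = x^3 + x + O(x^4).
The coefficient of x^3 is 1.

Final answer: 1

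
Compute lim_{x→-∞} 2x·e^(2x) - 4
The product is a 0·∞ indeterminate form at x → -∞.
Rewrite the product as 2x / e^(-2x) (an ∞/∞ form) and apply L'Hôpital, or use the standard hierarchy e^(2|x|) ≫ |x| as x → -∞.
The indeterminate product → 0, so the limit = -4.

Final answer: -4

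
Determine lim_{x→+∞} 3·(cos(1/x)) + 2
Evaluate the dominant behaviour as x → +∞; each term tends to a finite value or vanishes.
Limit = 5.

Final answer: 5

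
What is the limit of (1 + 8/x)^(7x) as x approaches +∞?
As x → +∞: write (1 + 8/x)^(7x) = ((1 + 8/x)^x)^7 → (e^8)^7 = e^56.
Limit = e^(56).

Final answer: e^(56)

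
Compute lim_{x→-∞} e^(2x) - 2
Evaluate the dominant behaviour as x → -∞; each term tends to a finite value or vanishes.
Limit = -2.

Final answer: -2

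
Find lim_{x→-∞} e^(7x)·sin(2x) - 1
Evaluate the dominant behaviour as x → -∞; each term tends to a finite value or vanishes.
Limit = -1.

Final answer: -1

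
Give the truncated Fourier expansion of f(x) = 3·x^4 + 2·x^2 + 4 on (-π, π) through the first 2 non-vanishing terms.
(136 - 24·π^2)·cos(x) + 4 + 2·π^2/3 + 3·π^4/5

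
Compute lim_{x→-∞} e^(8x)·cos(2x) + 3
Evaluate the dominant behaviour as x → -∞; each term tends to a finite value or vanishes.
Limit = 3.

Final answer: 3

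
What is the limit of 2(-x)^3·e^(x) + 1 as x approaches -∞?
The product is a 0·∞ indeterminate form at x → -∞.
Rewrite the product as 2(-x)^3 / e^(-x) (an ∞/∞ form) and apply L'Hôpital, or use the standard hierarchy e^(|x|) ≫ |(-x)^3| as x → -∞.
The indeterminate product → 0, so the limit = 1.

Final answer: 1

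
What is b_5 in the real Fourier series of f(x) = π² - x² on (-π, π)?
b_5 = (1/π) ∫_{-π}^{π} f(x)·sin(5x) dx.
Evaluate the integral (use parity and integration by parts as needed): b_5 = 0.

Final answer: 0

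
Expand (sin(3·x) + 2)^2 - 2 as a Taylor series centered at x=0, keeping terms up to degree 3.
-18·x^3 + 9·x^2 + 12·x + 2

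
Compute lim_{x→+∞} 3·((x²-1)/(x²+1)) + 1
Evaluate the dominant behaviour as x → +∞; each term tends to a finite value or vanishes.
Limit = 4.

Final answer: 4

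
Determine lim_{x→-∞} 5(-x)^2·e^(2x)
This is a 0·∞ indeterminate form at x → -∞.
Rewrite the product as 5(-x)^2 / e^(-2x) (an ∞/∞ form) and apply L'Hôpital, or use the standard hierarchy e^(2|x|) ≫ |(-x)^2| as x → -∞.
The indeterminate product → 0, so the limit = 0.

Final answer: 0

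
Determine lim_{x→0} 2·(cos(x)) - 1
Direct substitution at x = 0 gives 1.

Final answer: 1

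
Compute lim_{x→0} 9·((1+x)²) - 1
Direct substitution at x = 0 gives 8.

Final answer: 8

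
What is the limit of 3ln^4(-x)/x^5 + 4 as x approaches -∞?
The quotient is an ∞/∞ indeterminate form as x → -∞.
Compare growth rates of the dominant terms (exponentials ≫ polynomials ≫ logarithms), or apply L'Hôpital's rule; the quotient → 0.
Adding the constant: 0 + 4 = 4. Limit = 4.

Final answer: 4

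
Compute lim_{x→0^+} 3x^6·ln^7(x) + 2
The product is a 0·∞ indeterminate form at x → 0⁺.
Rewrite the product as 3·ln^7(x) / x^(-6) and apply L'Hôpital, or use the standard hierarchy x^(-6) ≫ |ln x|^7 as x → 0⁺.
The indeterminate product → 0, so the limit = 2.

Final answer: 2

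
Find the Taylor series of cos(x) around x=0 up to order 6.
-x^6/720 + x^4/24 - x^2/2 + 1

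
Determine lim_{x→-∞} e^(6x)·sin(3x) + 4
Evaluate the dominant behaviour as x → -∞; each term tends to a finite value or vanishes.
Limit = 4.

Final answer: 4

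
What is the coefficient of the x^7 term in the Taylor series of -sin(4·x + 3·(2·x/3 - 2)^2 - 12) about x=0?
Expand to order 7: -sin(4·x + 3·(2·x/3 - 2)^2 - 12) = 5888·x^7/945 - 1120·x^6/81 + 224·x^5/45 + 32·x^4/3 - 32·x^3/3 - 4·x^2/3 + 4·x + O(x^8).
The coefficient of x^7 is 5888/945.

Final answer: 5888/945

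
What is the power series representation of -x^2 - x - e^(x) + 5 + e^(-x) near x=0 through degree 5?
-x^5/60 - x^3/3 - x^2 - 3·x + 5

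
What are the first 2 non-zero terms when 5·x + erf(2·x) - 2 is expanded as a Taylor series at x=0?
x·(4/√(π) + 5) - 2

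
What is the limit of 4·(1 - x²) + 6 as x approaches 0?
Direct substitution at x = 0 gives 10.

Final answer: 10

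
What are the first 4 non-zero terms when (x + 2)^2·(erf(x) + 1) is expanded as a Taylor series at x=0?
-2·x^3/(3·√(π)) + x^2·(1 + 8/√(π)) + x·(4 + 8/√(π)) + 4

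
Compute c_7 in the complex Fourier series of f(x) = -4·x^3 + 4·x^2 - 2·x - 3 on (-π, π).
Compute the real Fourier coefficients first: a_7 = -16/49, b_7 = -8·π^2/7 - 148/343.
Then c_7 = (a_7 − i·b_7)/2 = -8/49 + 74·i/343 + 4·i·π^2/7.

Final answer: -8/49 + 74·i/343 + 4·i·π^2/7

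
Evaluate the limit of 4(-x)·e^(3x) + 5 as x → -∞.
The product is a 0·∞ indeterminate form at x → -∞.
Rewrite the product as 4(-x) / e^(-3x) (an ∞/∞ form) and apply L'Hôpital, or use the standard hierarchy e^(3|x|) ≫ |(-x)| as x → -∞.
The indeterminate product → 0, so the limit = 5.

Final answer: 5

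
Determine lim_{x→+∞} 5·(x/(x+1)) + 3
Evaluate the dominant behaviour as x → +∞; each term tends to a finite value or vanishes.
Limit = 8.

Final answer: 8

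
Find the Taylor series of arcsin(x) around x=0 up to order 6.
3·x^5/40 + x^3/6 + x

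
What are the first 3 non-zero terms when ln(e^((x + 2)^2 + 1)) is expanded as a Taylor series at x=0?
x^2 + 4·x + 5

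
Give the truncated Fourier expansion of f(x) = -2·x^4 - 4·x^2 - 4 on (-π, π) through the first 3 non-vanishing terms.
(-80 + 16·π^2)·cos(x) + (2 - 4·π^2)·cos(2·x) - 2·π^4/5 - 4·π^2/3 - 4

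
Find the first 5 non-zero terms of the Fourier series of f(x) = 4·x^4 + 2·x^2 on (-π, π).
(184 - 32·π^2)·cos(x) + (-10 + 8·π^2)·cos(2·x) + (40/27 - 32·π^2/9)·cos(3·x) + (-1/4 + 2·π^2)·cos(4·x) + 2·π^2/3 + 4·π^4/5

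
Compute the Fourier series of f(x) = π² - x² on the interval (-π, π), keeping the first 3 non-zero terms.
4·cos(x) - cos(2·x) + 2·π^2/3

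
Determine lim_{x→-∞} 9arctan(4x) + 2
Evaluate the dominant behaviour as x → -∞; each term tends to a finite value or vanishes.
Limit = 2 - 9·π/2.

Final answer: 2 - 9·π/2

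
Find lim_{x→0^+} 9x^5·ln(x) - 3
The product is a 0·∞ indeterminate form at x → 0⁺.
Rewrite the product as 9·ln(x) / x^(-5) and apply L'Hôpital, or use the standard hierarchy x^(-5) ≫ |ln x| as x → 0⁺.
The indeterminate product → 0, so the limit = -3.

Final answer: -3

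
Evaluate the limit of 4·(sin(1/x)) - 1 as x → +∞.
Evaluate the dominant behaviour as x → +∞; each term tends to a finite value or vanishes.
Limit = -1.

Final answer: -1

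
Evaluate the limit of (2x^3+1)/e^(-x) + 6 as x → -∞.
The quotient is an ∞/∞ indeterminate form as x → -∞.
Compare growth rates of the dominant terms (exponentials ≫ polynomials ≫ logarithms), or apply L'Hôpital's rule; the quotient → 0.
Adding the constant: 0 + 6 = 6. Limit = 6.

Final answer: 6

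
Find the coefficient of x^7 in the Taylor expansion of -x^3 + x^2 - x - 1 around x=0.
Expand to order 7: -x^3 + x^2 - x - 1 = -x^3 + x^2 - x - 1 + O(x^8).
The coefficient of x^7 is 0.

Final answer: 0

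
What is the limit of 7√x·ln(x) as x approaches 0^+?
This is a 0·∞ indeterminate form at x → 0⁺.
Rewrite the product as 7·ln(x) / x^(-1/2) and apply L'Hôpital, or use the standard hierarchy x^(-1/2) ≫ |ln x| as x → 0⁺.
The indeterminate product → 0, so the limit = 0.

Final answer: 0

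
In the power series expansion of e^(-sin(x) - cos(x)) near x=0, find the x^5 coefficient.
Expand to order 5: e^(-sin(x) - cos(x)) = -x^5·e^(-1)/60 + 5·x^4·e^(-1)/24 - x^3·e^(-1)/2 + x^2·e^(-1) - x·e^(-1) + e^(-1) + O(x^6).
The coefficient of x^5 is -e^(-1)/60.

Final answer: -e^(-1)/60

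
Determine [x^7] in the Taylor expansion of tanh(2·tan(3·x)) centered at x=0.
Expand to order 7: tanh(2·tan(3·x)) = -17982·x^7/5 + 2268·x^5/5 - 54·x^3 + 6·x + O(x^8).
The coefficient of x^7 is -17982/5.

Final answer: -17982/5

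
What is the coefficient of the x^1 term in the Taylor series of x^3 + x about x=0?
Expand to order 1: x^3 + x = x + O(x^2).
The coefficient of x^1 is 1.

Final answer: 1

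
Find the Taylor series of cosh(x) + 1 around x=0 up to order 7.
x^6/720 + x^4/24 + x^2/2 + 2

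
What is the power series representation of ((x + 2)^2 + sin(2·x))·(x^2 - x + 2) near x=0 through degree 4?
7·x^4/3 + 7·x^3/3 + 8·x + 8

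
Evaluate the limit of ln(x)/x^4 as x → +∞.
This is an ∞/∞ indeterminate form as x → +∞.
The polynomial denominator x^4 dominates the logarithmic numerator (any positive power of x ≫ ln(x) as x → ∞), so the quotient → 0.
Limit = 0.

Final answer: 0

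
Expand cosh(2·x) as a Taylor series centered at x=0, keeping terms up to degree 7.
4·x^6/45 + 2·x^4/3 + 2·x^2 + 1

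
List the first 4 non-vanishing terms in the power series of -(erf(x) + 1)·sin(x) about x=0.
x^4/√(π) + x^3/6 - 2·x^2/√(π) - x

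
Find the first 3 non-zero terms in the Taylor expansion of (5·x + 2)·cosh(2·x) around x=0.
4·x^2 + 5·x + 2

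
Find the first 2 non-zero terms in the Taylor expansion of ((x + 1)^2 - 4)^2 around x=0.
9 - 12·x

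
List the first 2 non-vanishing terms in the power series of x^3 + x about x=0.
x^3 + x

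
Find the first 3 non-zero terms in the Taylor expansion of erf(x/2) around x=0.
x^5/(160·√(π)) - x^3/(12·√(π)) + x/√(π)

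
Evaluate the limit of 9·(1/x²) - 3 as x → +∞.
Evaluate the dominant behaviour as x → +∞; each term tends to a finite value or vanishes.
Limit = -3.

Final answer: -3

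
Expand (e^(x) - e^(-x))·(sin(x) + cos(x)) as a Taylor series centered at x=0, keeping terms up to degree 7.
x^7/315 - x^6/45 - x^5/15 - 2·x^3/3 + 2·x^2 + 2·x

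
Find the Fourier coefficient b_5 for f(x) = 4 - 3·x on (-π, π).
b_5 = (1/π) ∫_{-π}^{π} f(x)·sin(5x) dx.
Evaluate the integral (use parity and integration by parts as needed): b_5 = -6/5.

Final answer: -6/5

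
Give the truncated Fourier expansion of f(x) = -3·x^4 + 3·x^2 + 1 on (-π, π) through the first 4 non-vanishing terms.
(-156 + 24·π^2)·cos(x) + (12 - 6·π^2)·cos(2·x) + (-28/9 + 8·π^2/3)·cos(3·x) - 3·π^4/5 + 1 + π^2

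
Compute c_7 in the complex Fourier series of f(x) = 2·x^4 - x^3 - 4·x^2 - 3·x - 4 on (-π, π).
Compute the real Fourier coefficients first: a_7 = 880/2401 - 16·π^2/49, b_7 = -2·π^2/7 - 282/343.
Then c_7 = (a_7 − i·b_7)/2 = -8·π^2/49 + 440/2401 + 141·i/343 + i·π^2/7.

Final answer: -8·π^2/49 + 440/2401 + 141·i/343 + i·π^2/7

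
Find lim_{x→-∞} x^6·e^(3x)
This is a 0·∞ indeterminate form at x → -∞.
Rewrite the product as x^6 / e^(-3x) (an ∞/∞ form) and apply L'Hôpital, or use the standard hierarchy e^(3|x|) ≫ |x^6| as x → -∞.
The indeterminate product → 0, so the limit = 0.

Final answer: 0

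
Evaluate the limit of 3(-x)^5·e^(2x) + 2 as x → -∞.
The product is a 0·∞ indeterminate form at x → -∞.
Rewrite the product as 3(-x)^5 / e^(-2x) (an ∞/∞ form) and apply L'Hôpital, or use the standard hierarchy e^(2|x|) ≫ |(-x)^5| as x → -∞.
The indeterminate product → 0, so the limit = 2.

Final answer: 2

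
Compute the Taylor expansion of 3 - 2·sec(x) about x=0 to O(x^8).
-61·x^6/360 - 5·x^4/12 - x^2 + 1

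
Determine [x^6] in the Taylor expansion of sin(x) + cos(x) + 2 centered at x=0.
Expand to order 6: sin(x) + cos(x) + 2 = -x^6/720 + x^5/120 + x^4/24 - x^3/6 - x^2/2 + x + 3 + O(x^7).
The coefficient of x^6 is -1/720.

Final answer: -1/720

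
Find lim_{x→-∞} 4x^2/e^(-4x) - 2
The quotient is an ∞/∞ indeterminate form as x → -∞.
Compare growth rates of the dominant terms (exponentials ≫ polynomials ≫ logarithms), or apply L'Hôpital's rule; the quotient → 0.
Adding the constant: 0 - 2 = -2. Limit = -2.

Final answer: -2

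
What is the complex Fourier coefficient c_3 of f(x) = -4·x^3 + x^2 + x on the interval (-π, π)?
Compute the real Fourier coefficients first: a_3 = -4/9, b_3 = 22/9 - 8·π^2/3.
Then c_3 = (a_3 − i·b_3)/2 = -2/9 - 11·i/9 + 4·i·π^2/3.

Final answer: -2/9 - 11·i/9 + 4·i·π^2/3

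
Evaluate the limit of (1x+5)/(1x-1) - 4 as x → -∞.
Evaluate the dominant behaviour as x → -∞; each term tends to a finite value or vanishes.
Limit = -3.

Final answer: -3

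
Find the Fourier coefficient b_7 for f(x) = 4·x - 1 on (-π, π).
b_7 = (1/π) ∫_{-π}^{π} f(x)·sin(7x) dx.
Evaluate the integral (use parity and integration by parts as needed): b_7 = 8/7.

Final answer: 8/7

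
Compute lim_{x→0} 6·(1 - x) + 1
Direct substitution at x = 0 gives 7.

Final answer: 7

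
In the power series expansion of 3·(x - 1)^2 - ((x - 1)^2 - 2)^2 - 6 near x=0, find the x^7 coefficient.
Expand to order 7: 3·(x - 1)^2 - ((x - 1)^2 - 2)^2 - 6 = -x^4 + 4·x^3 + x^2 - 10·x - 4 + O(x^8).
The coefficient of x^7 is 0.

Final answer: 0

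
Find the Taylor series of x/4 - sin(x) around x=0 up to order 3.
x^3/6 - 3·x/4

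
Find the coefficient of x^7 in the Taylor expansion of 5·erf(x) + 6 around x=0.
Expand to order 7: 5·erf(x) + 6 = -5·x^7/(21·√(π)) + x^5/√(π) - 10·x^3/(3·√(π)) + 10·x/√(π) + 6 + O(x^8).
The coefficient of x^7 is -5/(21·√(π)).

Final answer: -5/(21·√(π))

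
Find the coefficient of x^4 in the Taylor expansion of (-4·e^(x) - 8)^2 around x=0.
Expand to order 4: (-4·e^(x) - 8)^2 = 40·x^4/3 + 32·x^3 + 64·x^2 + 96·x + 144 + O(x^5).
The coefficient of x^4 is 40/3.

Final answer: 40/3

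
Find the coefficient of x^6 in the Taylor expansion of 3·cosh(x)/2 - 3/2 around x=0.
Expand to order 6: 3·cosh(x)/2 - 3/2 = x^6/480 + x^4/16 + 3·x^2/4 + O(x^7).
The coefficient of x^6 is 1/480.

Final answer: 1/480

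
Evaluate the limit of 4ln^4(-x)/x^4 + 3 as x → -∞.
The quotient is an ∞/∞ indeterminate form as x → -∞.
Compare growth rates of the dominant terms (exponentials ≫ polynomials ≫ logarithms), or apply L'Hôpital's rule; the quotient → 0.
Adding the constant: 0 + 3 = 3. Limit = 3.

Final answer: 3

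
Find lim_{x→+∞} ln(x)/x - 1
Evaluate the dominant behaviour as x → +∞; each term tends to a finite value or vanishes.
Limit = -1.

Final answer: -1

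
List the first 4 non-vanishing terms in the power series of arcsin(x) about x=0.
5·x^7/112 + 3·x^5/40 + x^3/6 + x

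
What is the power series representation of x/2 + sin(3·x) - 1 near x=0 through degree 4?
-9·x^3/2 + 7·x/2 - 1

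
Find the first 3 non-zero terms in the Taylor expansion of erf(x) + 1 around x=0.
-2·x^3/(3·√(π)) + 2·x/√(π) + 1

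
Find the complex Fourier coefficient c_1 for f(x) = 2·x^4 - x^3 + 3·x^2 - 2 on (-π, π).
Compute the real Fourier coefficients first: a_1 = 84 - 16·π^2, b_1 = 12 - 2·π^2.
Then c_1 = (a_1 − i·b_1)/2 = -8·π^2 + 42 - 6·i + i·π^2.

Final answer: -8·π^2 + 42 - 6·i + i·π^2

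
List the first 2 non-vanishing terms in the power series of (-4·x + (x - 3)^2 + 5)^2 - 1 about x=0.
195 - 280·x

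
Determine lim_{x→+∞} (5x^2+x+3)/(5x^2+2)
This is an ∞/∞ indeterminate form as x → +∞.
Divide numerator and denominator by x^2 and let the lower-order terms vanish; the leading terms give 5/5 = 1.
Limit = 1.

Final answer: 1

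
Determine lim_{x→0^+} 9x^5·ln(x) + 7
The product is a 0·∞ indeterminate form at x → 0⁺.
Rewrite the product as 9·ln(x) / x^(-5) and apply L'Hôpital, or use the standard hierarchy x^(-5) ≫ |ln x| as x → 0⁺.
The indeterminate product → 0, so the limit = 7.

Final answer: 7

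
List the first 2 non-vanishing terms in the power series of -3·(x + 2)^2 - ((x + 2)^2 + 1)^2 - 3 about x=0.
-52·x - 40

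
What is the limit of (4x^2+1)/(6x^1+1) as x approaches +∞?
This is an ∞/∞ indeterminate form as x → +∞.
Divide numerator and denominator by x^2 and let the lower-order terms vanish; the numerator's degree 2 exceeds the denominator's degree 1, so the quotient diverges.
Limit = ∞.

Final answer: ∞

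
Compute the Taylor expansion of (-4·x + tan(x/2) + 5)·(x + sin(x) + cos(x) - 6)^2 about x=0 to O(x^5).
-23·x^4/6 - 257·x^3/8 + 115·x^2 - 375·x/2 + 125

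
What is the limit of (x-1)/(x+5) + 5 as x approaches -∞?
Evaluate the dominant behaviour as x → -∞; each term tends to a finite value or vanishes.
Limit = 6.

Final answer: 6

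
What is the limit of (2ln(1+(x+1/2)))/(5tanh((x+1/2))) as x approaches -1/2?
Both numerator and denominator → 0 as x → -1/2; this is a 0/0 indeterminate form.
Expand each to leading order near x = -1/2: numerator ~ 2·(x + 1/2), denominator ~ 5·(x + 1/2).
The limit of the ratio is 2/5.

Final answer: 2/5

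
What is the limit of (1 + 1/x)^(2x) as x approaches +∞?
As x → +∞: write (1 + 1/x)^(2x) = ((1 + 1/x)^x)^2 → (e^1)^2 = e^2.
Limit = e^(2).

Final answer: e^(2)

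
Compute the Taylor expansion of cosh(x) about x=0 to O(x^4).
x^2/2 + 1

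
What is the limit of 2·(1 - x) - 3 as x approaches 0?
Direct substitution at x = 0 gives -1.

Final answer: -1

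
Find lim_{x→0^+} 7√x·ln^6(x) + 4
The product is a 0·∞ indeterminate form at x → 0⁺.
Rewrite the product as 7·ln^6(x) / x^(-1/2) and apply L'Hôpital, or use the standard hierarchy x^(-1/2) ≫ |ln x|^6 as x → 0⁺.
The indeterminate product → 0, so the limit = 4.

Final answer: 4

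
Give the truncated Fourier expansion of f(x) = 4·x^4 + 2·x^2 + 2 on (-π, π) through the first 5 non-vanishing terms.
(184 - 32·π^2)·cos(x) + (-10 + 8·π^2)·cos(2·x) + (40/27 - 32·π^2/9)·cos(3·x) + (-1/4 + 2·π^2)·cos(4·x) + 2 + 2·π^2/3 + 4·π^4/5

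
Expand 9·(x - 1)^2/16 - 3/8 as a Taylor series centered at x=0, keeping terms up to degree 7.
9·x^2/16 - 9·x/8 + 3/16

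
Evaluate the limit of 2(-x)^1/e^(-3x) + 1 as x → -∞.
The quotient is an ∞/∞ indeterminate form as x → -∞.
Compare growth rates of the dominant terms (exponentials ≫ polynomials ≫ logarithms), or apply L'Hôpital's rule; the quotient → 0.
Adding the constant: 0 + 1 = 1. Limit = 1.

Final answer: 1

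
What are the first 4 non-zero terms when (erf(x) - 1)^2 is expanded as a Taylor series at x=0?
4·x^3/(3·√(π)) + 4·x^2/π - 4·x/√(π) + 1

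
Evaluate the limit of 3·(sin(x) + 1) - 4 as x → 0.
Direct substitution at x = 0 gives -1.

Final answer: -1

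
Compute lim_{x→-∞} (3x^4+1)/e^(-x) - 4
The quotient is an ∞/∞ indeterminate form as x → -∞.
Compare growth rates of the dominant terms (exponentials ≫ polynomials ≫ logarithms), or apply L'Hôpital's rule; the quotient → 0.
Adding the constant: 0 - 4 = -4. Limit = -4.

Final answer: -4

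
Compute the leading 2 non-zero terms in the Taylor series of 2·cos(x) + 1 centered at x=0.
3 - x^2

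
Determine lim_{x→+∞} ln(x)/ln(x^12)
This is an ∞/∞ indeterminate form as x → +∞.
Write ln(x^12) = 12·ln(x), reducing the quotient to 1/12.
Limit = 1/12.

Final answer: 1/12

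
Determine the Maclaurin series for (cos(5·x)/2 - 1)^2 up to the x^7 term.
-21875·x^6/144 + 625·x^4/24 + 25·x^2/4 + 1/4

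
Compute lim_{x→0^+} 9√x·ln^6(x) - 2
The product is a 0·∞ indeterminate form at x → 0⁺.
Rewrite the product as 9·ln^6(x) / x^(-1/2) and apply L'Hôpital, or use the standard hierarchy x^(-1/2) ≫ |ln x|^6 as x → 0⁺.
The indeterminate product → 0, so the limit = -2.

Final answer: -2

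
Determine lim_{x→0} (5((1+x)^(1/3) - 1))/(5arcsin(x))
Both numerator and denominator → 0 as x → 0; this is a 0/0 indeterminate form.
Expand each to leading order near x = 0: numerator ~ 5·x/3, denominator ~ 5·x.
The limit of the ratio is 1/3.

Final answer: 1/3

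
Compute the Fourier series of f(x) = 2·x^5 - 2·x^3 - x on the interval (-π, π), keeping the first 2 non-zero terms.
(-84·π^2 + 4·π^4 + 502)·sin(x) + (-2·π^4 - 17 + 12·π^2)·sin(2·x)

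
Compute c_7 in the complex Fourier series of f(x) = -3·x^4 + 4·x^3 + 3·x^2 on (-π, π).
Compute the real Fourier coefficients first: a_7 = -732/2401 + 24·π^2/49, b_7 = -48/343 + 8·π^2/7.
Then c_7 = (a_7 − i·b_7)/2 = -366/2401 + 12·π^2/49 - 4·i·π^2/7 + 24·i/343.

Final answer: -366/2401 + 12·π^2/49 - 4·i·π^2/7 + 24·i/343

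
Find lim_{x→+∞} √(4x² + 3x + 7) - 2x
As x → +∞: multiply by the conjugate to get (3x+7)/(√(4x²+3x+7)+2x); the denominator ~ 4x, so the limit is 3/4.
Limit = 3/4.

Final answer: 3/4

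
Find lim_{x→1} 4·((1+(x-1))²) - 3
Direct substitution at x = 1 gives 1.

Final answer: 1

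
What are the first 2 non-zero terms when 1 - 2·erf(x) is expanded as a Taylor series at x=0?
-4·x/√(π) + 1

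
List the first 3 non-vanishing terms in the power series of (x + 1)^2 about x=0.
x^2 + 2·x + 1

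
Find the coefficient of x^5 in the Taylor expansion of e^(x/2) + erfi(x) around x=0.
Expand to order 5: e^(x/2) + erfi(x) = x^5·(1/3840 + 1/(5·√(π))) + x^4/384 + x^3·(1/48 + 2/(3·√(π))) + x^2/8 + x·(1/2 + 2/√(π)) + 1 + O(x^6).
The coefficient of x^5 is 1/3840 + 1/(5·√(π)).

Final answer: 1/3840 + 1/(5·√(π))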